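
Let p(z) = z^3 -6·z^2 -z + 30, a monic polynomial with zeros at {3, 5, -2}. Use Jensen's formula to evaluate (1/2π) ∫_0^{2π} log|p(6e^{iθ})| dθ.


Zeros: -2, 3, 5; r = 6.
Inside |z| < r: -2, 3, 5. Outside (|z| ≥ r): ∅.
p(0) = 30, so log|p(0)| = log(30) = 3.4012.
Apply Jensen: I(r) = log|p(0)| + Σ_k log(r/|z_k|), summed over zeros inside |z| < r.
  log(r/|z_k|) for z_k = 3: log(6/3) = 0.6931
  log(r/|z_k|) for z_k = 5: log(6/5) = 0.1823
  log(r/|z_k|) for z_k = -2: log(6/2) = 1.0986
Sum over inside zeros: 1.9741.
I(r) = log|p(0)| + (inside sum) = 3.4012 + 1.9741 = 5.3753.
Closed form (all zeros inside, monic): I(r) = n·log(r) = 3·log(6) = 5.3753. ✓

I(r) ≈ 5.3753.


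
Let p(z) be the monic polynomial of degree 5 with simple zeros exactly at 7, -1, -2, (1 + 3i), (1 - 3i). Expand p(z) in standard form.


The polynomial is p(z) = ∏_{α ∈ S} (z − α), where S = {7, -1, -2, (1 + 3i), (1 - 3i)}.
Expanding the product yields: p(z) = z^5 -6·z^4 -z^3 -16·z^2 -162·z -140.
Note conjugate pairs combine to real quadratics: (z − (1+3i))(z − (1−3i)) = z² − 2z + 10.
The resulting polynomial has degree 5 and real coefficients as required.

p(z) = z^5 -6·z^4 -z^3 -16·z^2 -162·z -140.


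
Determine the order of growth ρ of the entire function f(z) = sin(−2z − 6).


sin(w) is a linear combination of e^{iw} and e^{−iw} (or e^w, e^{−w} in the hyperbolic case), so |sin(w)| ≤ e^{|w|}. With w = −2z − 6, |w| ≤ 2|z| + 6 = 2r + 6 on |z| = r, giving M(r) ≤ e^{2r + 6}, so ρ ≤ 1. On a suitable ray (z = it for sin/cos; z = t for sinh/cosh, t real → ∞), |sin(−2z − 6)| grows like e^{2|t|}/2, so ρ ≥ 1. Hence ρ = 1.
Therefore ρ = 1.

Order ρ = 1.


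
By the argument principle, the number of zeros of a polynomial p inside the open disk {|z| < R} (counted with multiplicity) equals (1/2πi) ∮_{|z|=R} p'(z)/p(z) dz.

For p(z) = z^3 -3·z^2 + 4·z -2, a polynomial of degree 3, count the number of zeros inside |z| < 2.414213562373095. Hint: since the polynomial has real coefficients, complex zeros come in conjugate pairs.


The zeros of p are: 1, (1 + 1i), (1 - 1i).
Their magnitudes are: 1, 1.414, 1.414.
Zeros with |z| < R = 2.414213562373095: 1, (1 + 1i), (1 - 1i).
Count = 3.
By the argument principle, (1/2πi) ∮_{|z|=R} p'(z)/p(z) dz equals exactly this count.

Number of zeros inside |z| < 2.414213562373095: 3.


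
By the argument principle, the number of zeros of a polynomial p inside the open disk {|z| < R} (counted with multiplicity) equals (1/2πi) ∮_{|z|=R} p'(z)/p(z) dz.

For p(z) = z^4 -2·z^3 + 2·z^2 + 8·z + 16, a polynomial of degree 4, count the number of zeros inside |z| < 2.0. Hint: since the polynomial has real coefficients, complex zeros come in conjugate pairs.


The zeros of p are: (-1 + 1i), (-1 - 1i), (2 + 2i), (2 - 2i).
Their magnitudes are: 1.414, 1.414, 2.828, 2.828.
Zeros with |z| < R = 2.0: (-1 + 1i), (-1 - 1i).
Count = 2.
By the argument principle, (1/2πi) ∮_{|z|=R} p'(z)/p(z) dz equals exactly this count.

Number of zeros inside |z| < 2.0: 2.


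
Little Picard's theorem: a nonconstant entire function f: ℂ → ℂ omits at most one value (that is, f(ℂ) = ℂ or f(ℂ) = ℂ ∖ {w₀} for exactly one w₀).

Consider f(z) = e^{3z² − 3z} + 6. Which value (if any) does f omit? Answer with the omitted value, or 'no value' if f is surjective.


Little Picard bounds the complement of f(ℂ) to at most one point.
The exponent g(z) = 3z² − 3z is a nonconstant polynomial, hence surjective onto ℂ. So e^{g(z)} takes every value in {e^w : w ∈ ℂ} = ℂ ∖ {0}. Adding 6 shifts the range to ℂ ∖ {6}. f omits exactly 6.

Omitted value: 6.


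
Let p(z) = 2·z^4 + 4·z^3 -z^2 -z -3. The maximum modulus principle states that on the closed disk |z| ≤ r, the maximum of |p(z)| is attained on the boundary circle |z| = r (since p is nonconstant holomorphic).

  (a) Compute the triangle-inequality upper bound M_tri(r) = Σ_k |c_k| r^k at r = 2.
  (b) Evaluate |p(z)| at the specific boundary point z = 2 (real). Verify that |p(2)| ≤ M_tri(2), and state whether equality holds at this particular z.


Coefficients: c_0 = -3, c_1 = -1, c_2 = -1, c_3 = 4, c_4 = 2. Radius r = 2.
Part (a). Triangle bound: M_tri(r) = Σ_k |c_k| r^k
  = |-3|·2^0 + |-1|·2^1 + |-1|·2^2 + |4|·2^3 + |2|·2^4
  = 3 + 2 + 4 + 32 + 32 = 73.
This bounds M(r) := max_{|z|=r} |p(z)| from above; equality holds iff all terms c_k z^k can be made to align in phase at a single z on |z|=r.
Part (b). At z = 2 (real, on the circle |z| = r):
  p(2) = (-3)·2^0 + (-1)·2^1 + (-1)·2^2 + (4)·2^3 + (2)·2^4 = 55.
  |p(2)| = 55.
Check: |p(2)| = 55 ≤ 73 = M_tri(2). ✓ Equality does not hold at z = 2 (the coefficients have mixed signs, so the terms do not all align in phase there).

M_tri(2) = 73; |p(2)| = 55; equality at z=2: no.


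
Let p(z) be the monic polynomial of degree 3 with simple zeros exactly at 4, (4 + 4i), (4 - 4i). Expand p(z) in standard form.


The polynomial is p(z) = ∏_{α ∈ S} (z − α), where S = {4, (4 + 4i), (4 - 4i)}.
Expanding the product yields: p(z) = z^3 -12·z^2 + 64·z -128.
Note conjugate pairs combine to real quadratics: (z − (4+4i))(z − (4−4i)) = z² − 8z + 32.
The resulting polynomial has degree 3 and real coefficients as required.

p(z) = z^3 -12·z^2 + 64·z -128.


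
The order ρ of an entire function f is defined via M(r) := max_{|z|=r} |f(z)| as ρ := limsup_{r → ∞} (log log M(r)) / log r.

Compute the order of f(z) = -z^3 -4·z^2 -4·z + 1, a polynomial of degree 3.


|f(z)| ≤ Σ|c_k|·r^k = O(r^3) as r → ∞. Polynomial growth is O(e^{r^ε}) for every ε > 0 (since r^3/e^{r^ε} → 0), so ρ ≤ ε for all ε > 0, i.e. ρ = 0. Every nonconstant polynomial has order 0.
Therefore ρ = 0.

Order ρ = 0.


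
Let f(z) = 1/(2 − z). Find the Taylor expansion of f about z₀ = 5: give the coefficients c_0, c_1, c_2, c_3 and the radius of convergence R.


Let w = z − z₀, so z = z₀ + w.
Then 2 − z = 2 − (z₀ + w) = (2 − z₀) − w = -3 − w.
f(z) = 1/(-3 − w) = (1/(-3)) · 1/(1 − w/(-3)) = Σ_{n≥0} w^n / (-3)^(n+1).
So c_n = 1/(-3)^(n+1):
  c_0 = 1/(-3)^1 = -1/3.
  c_1 = 1/(-3)^2 = 1/9.
  c_2 = 1/(-3)^3 = -1/27.
  c_3 = 1/(-3)^4 = 1/81.
The series is valid for |w/d| < 1, i.e. |z − z₀| < |d|.
Radius of convergence: R = |2 − z₀| = |-3| = 3 (distance from z₀ to the singularity z = 2).

c_0 = -1/3, c_1 = 1/9, c_2 = -1/27, c_3 = 1/81; R = 3.


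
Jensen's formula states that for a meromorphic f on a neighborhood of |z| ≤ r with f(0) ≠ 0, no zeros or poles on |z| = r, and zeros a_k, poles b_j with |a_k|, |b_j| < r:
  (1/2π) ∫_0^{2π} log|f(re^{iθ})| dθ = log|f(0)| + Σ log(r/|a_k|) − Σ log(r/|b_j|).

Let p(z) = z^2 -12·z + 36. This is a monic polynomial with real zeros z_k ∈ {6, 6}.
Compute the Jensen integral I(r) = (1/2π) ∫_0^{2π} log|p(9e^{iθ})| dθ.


Zeros: 6, 6; r = 9.
Inside |z| < r: 6, 6. Outside (|z| ≥ r): ∅.
p(0) = 36, so log|p(0)| = log(36) = 3.5835.
Apply Jensen: I(r) = log|p(0)| + Σ_k log(r/|z_k|), summed over zeros inside |z| < r.
  log(r/|z_k|) for z_k = 6: log(9/6) = 0.4055
  log(r/|z_k|) for z_k = 6: log(9/6) = 0.4055
Sum over inside zeros: 0.8109.
I(r) = log|p(0)| + (inside sum) = 3.5835 + 0.8109 = 4.3944.
Closed form (all zeros inside, monic): I(r) = n·log(r) = 2·log(9) = 4.3944. ✓

I(r) ≈ 4.3944.


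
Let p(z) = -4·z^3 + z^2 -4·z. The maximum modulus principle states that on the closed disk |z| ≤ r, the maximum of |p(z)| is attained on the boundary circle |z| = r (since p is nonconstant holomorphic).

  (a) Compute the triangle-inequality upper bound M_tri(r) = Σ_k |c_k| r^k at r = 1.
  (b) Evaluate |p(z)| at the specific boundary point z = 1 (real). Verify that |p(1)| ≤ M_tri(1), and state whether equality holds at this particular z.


Coefficients: c_0 = 0, c_1 = -4, c_2 = 1, c_3 = -4. Radius r = 1.
Part (a). Triangle bound: M_tri(r) = Σ_k |c_k| r^k
  = |0|·1^0 + |-4|·1^1 + |1|·1^2 + |-4|·1^3
  = 0 + 4 + 1 + 4 = 9.
This bounds M(r) := max_{|z|=r} |p(z)| from above; equality holds iff all terms c_k z^k can be made to align in phase at a single z on |z|=r.
Part (b). At z = 1 (real, on the circle |z| = r):
  p(1) = (0)·1^0 + (-4)·1^1 + (1)·1^2 + (-4)·1^3 = -7.
  |p(1)| = 7.
Check: |p(1)| = 7 ≤ 9 = M_tri(1). ✓ Equality does not hold at z = 1 (the coefficients have mixed signs, so the terms do not all align in phase there).

M_tri(1) = 9; |p(1)| = 7; equality at z=1: no.


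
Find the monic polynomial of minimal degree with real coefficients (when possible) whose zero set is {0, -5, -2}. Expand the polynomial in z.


The polynomial is p(z) = ∏_{α ∈ S} (z − α), where S = {0, -5, -2}.
Expanding the product yields: p(z) = z^3 + 7·z^2 + 10·z.
The resulting polynomial has degree 3 and real coefficients as required.

p(z) = z^3 + 7·z^2 + 10·z.


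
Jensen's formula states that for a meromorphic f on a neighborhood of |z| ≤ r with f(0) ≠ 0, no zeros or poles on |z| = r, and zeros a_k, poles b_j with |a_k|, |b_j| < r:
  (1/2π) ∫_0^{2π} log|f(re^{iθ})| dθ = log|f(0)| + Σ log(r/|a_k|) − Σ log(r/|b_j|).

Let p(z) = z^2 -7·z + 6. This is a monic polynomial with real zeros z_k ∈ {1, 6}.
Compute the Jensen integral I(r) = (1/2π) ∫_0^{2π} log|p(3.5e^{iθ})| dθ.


Zeros: 1, 6; r = 3.5.
Inside |z| < r: 1. Outside (|z| ≥ r): 6.
p(0) = 6, so log|p(0)| = log(6) = 1.7918.
Apply Jensen: I(r) = log|p(0)| + Σ_k log(r/|z_k|), summed over zeros inside |z| < r.
  log(r/|z_k|) for z_k = 1: log(3.5/1) = 1.2528
  Outside zeros (6) contribute nothing to the Jensen sum.
Sum over inside zeros: 1.2528.
I(r) = log|p(0)| + (inside sum) = 1.7918 + 1.2528 = 3.0445.
Note: since some zeros are outside |z| ≤ r, the simplified n·log(r) form does NOT apply — only the inside zeros contribute.

I(r) ≈ 3.0445.


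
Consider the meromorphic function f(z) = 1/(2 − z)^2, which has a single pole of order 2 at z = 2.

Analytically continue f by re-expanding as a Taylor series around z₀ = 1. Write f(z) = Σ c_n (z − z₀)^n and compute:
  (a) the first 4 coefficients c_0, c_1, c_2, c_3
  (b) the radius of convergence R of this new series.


Let w = z − z₀, so z = z₀ + w.
Then 2 − z = 2 − (z₀ + w) = (2 − z₀) − w = 1 − w.
f(z) = 1/(1 − w)^2 = (1/(1)^2) · (1 − w/(1))^{−2}.
By the binomial series (1−u)^{−2} = Σ_{n≥0} C(n+1, 1) u^n for |u|<1, with u = w/(1):
  c_n = C(n+1, 1) / (1)^(n+2).
  c_0 = 1/(1)^2 = 1.
  c_1 = 2/(1)^3 = 2.
  c_2 = 3/(1)^4 = 3.
  c_3 = 4/(1)^5 = 4.
The series is valid for |w/d| < 1, i.e. |z − z₀| < |d|.
Radius of convergence: R = |2 − z₀| = |1| = 1 (distance from z₀ to the singularity z = 2).

c_0 = 1, c_1 = 2, c_2 = 3, c_3 = 4; R = 1.


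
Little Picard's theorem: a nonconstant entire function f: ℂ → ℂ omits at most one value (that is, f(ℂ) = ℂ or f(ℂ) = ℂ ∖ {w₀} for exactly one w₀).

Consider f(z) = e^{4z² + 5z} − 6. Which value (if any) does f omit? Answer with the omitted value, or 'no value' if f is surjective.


Little Picard bounds the complement of f(ℂ) to at most one point.
The exponent g(z) = 4z² + 5z is a nonconstant polynomial, hence surjective onto ℂ. So e^{g(z)} takes every value in {e^w : w ∈ ℂ} = ℂ ∖ {0}. Adding -6 shifts the range to ℂ ∖ {-6}. f omits exactly -6.

Omitted value: -6.


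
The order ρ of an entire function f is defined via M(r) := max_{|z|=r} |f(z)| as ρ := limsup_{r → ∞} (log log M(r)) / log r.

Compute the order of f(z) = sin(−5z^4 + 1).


Write sin(w) = (e^{iw} ± e^{−iw})/(2 or 2i), so |sin(w)| ≤ e^{|w|}. With w = −5z^4 + 1, |w| ≤ 5r^4 + 1 on |z|=r, giving M(r) ≤ e^{5r^4 + 1} and ρ ≤ 4. For the lower bound, choose z on |z|=r with -5z^4 purely imaginary of modulus 5r^4; then |sin(−5z^4 + 1)| grows like e^{5r^4}/2, so ρ ≥ 4. Hence ρ = 4.
Therefore ρ = 4.

Order ρ = 4.


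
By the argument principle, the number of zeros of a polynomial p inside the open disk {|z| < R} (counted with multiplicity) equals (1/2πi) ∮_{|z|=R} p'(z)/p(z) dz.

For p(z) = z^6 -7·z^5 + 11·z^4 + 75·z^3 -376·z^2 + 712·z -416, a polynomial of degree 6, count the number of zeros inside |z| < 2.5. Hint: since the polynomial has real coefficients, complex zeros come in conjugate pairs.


The zeros of p are: (2 + 2i), (2 - 2i), (3 + 2i), (3 - 2i), -4, 1.
Their magnitudes are: 2.828, 2.828, 3.606, 3.606, 4, 1.
Zeros with |z| < R = 2.5: 1.
Count = 1.
By the argument principle, (1/2πi) ∮_{|z|=R} p'(z)/p(z) dz equals exactly this count.

Number of zeros inside |z| < 2.5: 1.


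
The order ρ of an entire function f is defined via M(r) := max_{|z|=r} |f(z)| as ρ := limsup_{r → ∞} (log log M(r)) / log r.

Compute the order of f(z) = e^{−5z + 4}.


|e^{−5z + 4}| = e^{Re(-5·z) + 4} ≤ e^{5|z|^1 + 4} = e^{5r^1 + 4} on |z| = r, so ρ ≤ 1. Choosing z on |z|=r so that -5·z is real positive (always possible by picking arg z appropriately) gives |f(z)| = e^{5r^1 + 4}, matching the bound. The additive constant 4 does not affect log log M(r) ~ 1·log r. Hence ρ = 1.
Therefore ρ = 1.

Order ρ = 1.


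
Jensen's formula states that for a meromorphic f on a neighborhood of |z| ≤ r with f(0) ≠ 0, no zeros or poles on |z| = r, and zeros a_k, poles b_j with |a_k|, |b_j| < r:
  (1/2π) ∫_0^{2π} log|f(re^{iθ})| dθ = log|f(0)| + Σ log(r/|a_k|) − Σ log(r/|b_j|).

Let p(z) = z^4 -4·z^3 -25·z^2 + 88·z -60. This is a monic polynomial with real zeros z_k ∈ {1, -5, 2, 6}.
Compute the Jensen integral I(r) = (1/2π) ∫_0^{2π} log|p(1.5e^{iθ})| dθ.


Zeros: -5, 1, 2, 6; r = 1.5.
Inside |z| < r: 1. Outside (|z| ≥ r): -5, 2, 6.
p(0) = -60, so log|p(0)| = log(60) = 4.0943.
Apply Jensen: I(r) = log|p(0)| + Σ_k log(r/|z_k|), summed over zeros inside |z| < r.
  log(r/|z_k|) for z_k = 1: log(1.5/1) = 0.4055
  Outside zeros (-5, 2, 6) contribute nothing to the Jensen sum.
Sum over inside zeros: 0.4055.
I(r) = log|p(0)| + (inside sum) = 4.0943 + 0.4055 = 4.4998.
Note: since some zeros are outside |z| ≤ r, the simplified n·log(r) form does NOT apply — only the inside zeros contribute.

I(r) ≈ 4.4998.


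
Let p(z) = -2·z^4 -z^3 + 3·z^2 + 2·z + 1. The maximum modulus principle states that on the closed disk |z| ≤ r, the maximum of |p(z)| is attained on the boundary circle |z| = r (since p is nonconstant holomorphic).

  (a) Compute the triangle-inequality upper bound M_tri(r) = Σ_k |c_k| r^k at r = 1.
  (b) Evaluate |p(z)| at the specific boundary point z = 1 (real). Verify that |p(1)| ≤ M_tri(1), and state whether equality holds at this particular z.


Coefficients: c_0 = 1, c_1 = 2, c_2 = 3, c_3 = -1, c_4 = -2. Radius r = 1.
Part (a). Triangle bound: M_tri(r) = Σ_k |c_k| r^k
  = |1|·1^0 + |2|·1^1 + |3|·1^2 + |-1|·1^3 + |-2|·1^4
  = 1 + 2 + 3 + 1 + 2 = 9.
This bounds M(r) := max_{|z|=r} |p(z)| from above; equality holds iff all terms c_k z^k can be made to align in phase at a single z on |z|=r.
Part (b). At z = 1 (real, on the circle |z| = r):
  p(1) = (1)·1^0 + (2)·1^1 + (3)·1^2 + (-1)·1^3 + (-2)·1^4 = 3.
  |p(1)| = 3.
Check: |p(1)| = 3 ≤ 9 = M_tri(1). ✓ Equality does not hold at z = 1 (the coefficients have mixed signs, so the terms do not all align in phase there).

M_tri(1) = 9; |p(1)| = 3; equality at z=1: no.


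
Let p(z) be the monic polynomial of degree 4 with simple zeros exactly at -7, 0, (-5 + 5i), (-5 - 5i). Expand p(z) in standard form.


The polynomial is p(z) = ∏_{α ∈ S} (z − α), where S = {-7, 0, (-5 + 5i), (-5 - 5i)}.
Expanding the product yields: p(z) = z^4 + 17·z^3 + 120·z^2 + 350·z.
Note conjugate pairs combine to real quadratics: (z − (-5+5i))(z − (-5−5i)) = z² + 10z + 50.
The resulting polynomial has degree 4 and real coefficients as required.

p(z) = z^4 + 17·z^3 + 120·z^2 + 350·z.


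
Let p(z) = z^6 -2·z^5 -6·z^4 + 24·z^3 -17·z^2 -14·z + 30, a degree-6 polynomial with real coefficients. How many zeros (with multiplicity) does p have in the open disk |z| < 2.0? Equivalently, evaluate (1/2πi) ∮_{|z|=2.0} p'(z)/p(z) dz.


The zeros of p are: -1, -3, (2 + 1i), (2 - 1i), (1 + 1i), (1 - 1i).
Their magnitudes are: 1, 3, 2.236, 2.236, 1.414, 1.414.
Zeros with |z| < R = 2.0: -1, (1 + 1i), (1 - 1i).
Count = 3.
By the argument principle, (1/2πi) ∮_{|z|=R} p'(z)/p(z) dz equals exactly this count.

Number of zeros inside |z| < 2.0: 3.


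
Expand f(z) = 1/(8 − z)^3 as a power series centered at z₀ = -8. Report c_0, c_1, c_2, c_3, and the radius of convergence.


Let w = z − z₀, so z = z₀ + w.
Then 8 − z = 8 − (z₀ + w) = (8 − z₀) − w = 16 − w.
f(z) = 1/(16 − w)^3 = (1/(16)^3) · (1 − w/(16))^{−3}.
By the binomial series (1−u)^{−3} = Σ_{n≥0} C(n+2, 2) u^n for |u|<1, with u = w/(16):
  c_n = C(n+2, 2) / (16)^(n+3).
  c_0 = 1/(16)^3 = 1/4096.
  c_1 = 3/(16)^4 = 3/65536.
  c_2 = 6/(16)^5 = 3/524288.
  c_3 = 10/(16)^6 = 5/8388608.
The series is valid for |w/d| < 1, i.e. |z − z₀| < |d|.
Radius of convergence: R = |8 − z₀| = |16| = 16 (distance from z₀ to the singularity z = 8).

c_0 = 1/4096, c_1 = 3/65536, c_2 = 3/524288, c_3 = 5/8388608; R = 16.


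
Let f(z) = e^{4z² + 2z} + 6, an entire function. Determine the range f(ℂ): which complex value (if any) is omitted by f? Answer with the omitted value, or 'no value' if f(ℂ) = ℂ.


Little Picard bounds the complement of f(ℂ) to at most one point.
The exponent g(z) = 4z² + 2z is a nonconstant polynomial, hence surjective onto ℂ. So e^{g(z)} takes every value in {e^w : w ∈ ℂ} = ℂ ∖ {0}. Adding 6 shifts the range to ℂ ∖ {6}. f omits exactly 6.

Omitted value: 6.


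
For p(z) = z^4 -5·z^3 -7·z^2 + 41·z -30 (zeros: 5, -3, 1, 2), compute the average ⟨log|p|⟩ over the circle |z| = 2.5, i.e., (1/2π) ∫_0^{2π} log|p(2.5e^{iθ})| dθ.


Zeros: -3, 1, 2, 5; r = 2.5.
Inside |z| < r: 1, 2. Outside (|z| ≥ r): -3, 5.
p(0) = -30, so log|p(0)| = log(30) = 3.4012.
Apply Jensen: I(r) = log|p(0)| + Σ_k log(r/|z_k|), summed over zeros inside |z| < r.
  log(r/|z_k|) for z_k = 1: log(2.5/1) = 0.9163
  log(r/|z_k|) for z_k = 2: log(2.5/2) = 0.2231
  Outside zeros (-3, 5) contribute nothing to the Jensen sum.
Sum over inside zeros: 1.1394.
I(r) = log|p(0)| + (inside sum) = 3.4012 + 1.1394 = 4.5406.
Note: since some zeros are outside |z| ≤ r, the simplified n·log(r) form does NOT apply — only the inside zeros contribute.

I(r) ≈ 4.5406.


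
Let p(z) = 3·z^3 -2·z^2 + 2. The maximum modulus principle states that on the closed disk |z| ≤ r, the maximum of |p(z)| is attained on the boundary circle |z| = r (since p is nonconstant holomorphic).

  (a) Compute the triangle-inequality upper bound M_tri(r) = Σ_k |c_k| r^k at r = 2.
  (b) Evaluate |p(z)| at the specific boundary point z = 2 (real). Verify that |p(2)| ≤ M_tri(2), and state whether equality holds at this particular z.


Coefficients: c_0 = 2, c_1 = 0, c_2 = -2, c_3 = 3. Radius r = 2.
Part (a). Triangle bound: M_tri(r) = Σ_k |c_k| r^k
  = |2|·2^0 + |0|·2^1 + |-2|·2^2 + |3|·2^3
  = 2 + 0 + 8 + 24 = 34.
This bounds M(r) := max_{|z|=r} |p(z)| from above; equality holds iff all terms c_k z^k can be made to align in phase at a single z on |z|=r.
Part (b). At z = 2 (real, on the circle |z| = r):
  p(2) = (2)·2^0 + (0)·2^1 + (-2)·2^2 + (3)·2^3 = 18.
  |p(2)| = 18.
Check: |p(2)| = 18 ≤ 34 = M_tri(2). ✓ Equality does not hold at z = 2 (the coefficients have mixed signs, so the terms do not all align in phase there).

M_tri(2) = 34; |p(2)| = 18; equality at z=2: no.


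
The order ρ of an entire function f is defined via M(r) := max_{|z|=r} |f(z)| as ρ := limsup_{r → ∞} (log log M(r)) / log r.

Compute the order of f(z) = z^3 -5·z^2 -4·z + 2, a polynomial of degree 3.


|f(z)| ≤ Σ|c_k|·r^k = O(r^3) as r → ∞. Polynomial growth is O(e^{r^ε}) for every ε > 0 (since r^3/e^{r^ε} → 0), so ρ ≤ ε for all ε > 0, i.e. ρ = 0. Every nonconstant polynomial has order 0.
Therefore ρ = 0.

Order ρ = 0.


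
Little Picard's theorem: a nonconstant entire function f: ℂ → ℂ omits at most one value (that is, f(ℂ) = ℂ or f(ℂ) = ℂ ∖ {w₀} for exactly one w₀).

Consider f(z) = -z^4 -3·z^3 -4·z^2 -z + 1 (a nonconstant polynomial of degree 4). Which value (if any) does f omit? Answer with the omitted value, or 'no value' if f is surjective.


Little Picard bounds the complement of f(ℂ) to at most one point.
For every w ∈ ℂ, the equation p(z) − w = 0 is a nonconstant polynomial in z and hence has at least one root by the fundamental theorem of algebra. So p is surjective onto ℂ, omitting no value.

Omitted value: no value.


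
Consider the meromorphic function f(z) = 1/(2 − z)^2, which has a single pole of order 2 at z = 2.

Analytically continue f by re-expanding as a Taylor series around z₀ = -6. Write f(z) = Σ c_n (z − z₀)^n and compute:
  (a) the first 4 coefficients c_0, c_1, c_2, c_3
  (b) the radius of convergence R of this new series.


Let w = z − z₀, so z = z₀ + w.
Then 2 − z = 2 − (z₀ + w) = (2 − z₀) − w = 8 − w.
f(z) = 1/(8 − w)^2 = (1/(8)^2) · (1 − w/(8))^{−2}.
By the binomial series (1−u)^{−2} = Σ_{n≥0} C(n+1, 1) u^n for |u|<1, with u = w/(8):
  c_n = C(n+1, 1) / (8)^(n+2).
  c_0 = 1/(8)^2 = 1/64.
  c_1 = 2/(8)^3 = 1/256.
  c_2 = 3/(8)^4 = 3/4096.
  c_3 = 4/(8)^5 = 1/8192.
The series is valid for |w/d| < 1, i.e. |z − z₀| < |d|.
Radius of convergence: R = |2 − z₀| = |8| = 8 (distance from z₀ to the singularity z = 2).

c_0 = 1/64, c_1 = 1/256, c_2 = 3/4096, c_3 = 1/8192; R = 8.


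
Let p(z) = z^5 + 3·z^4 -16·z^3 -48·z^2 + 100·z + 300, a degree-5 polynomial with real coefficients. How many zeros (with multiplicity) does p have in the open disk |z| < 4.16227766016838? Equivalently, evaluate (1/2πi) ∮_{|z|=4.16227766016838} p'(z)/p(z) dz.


The zeros of p are: (-3 + 1i), (-3 - 1i), -3, (3 + 1i), (3 - 1i).
Their magnitudes are: 3.162, 3.162, 3, 3.162, 3.162.
Zeros with |z| < R = 4.16227766016838: (-3 + 1i), (-3 - 1i), -3, (3 + 1i), (3 - 1i).
Count = 5.
By the argument principle, (1/2πi) ∮_{|z|=R} p'(z)/p(z) dz equals exactly this count.

Number of zeros inside |z| < 4.16227766016838: 5.


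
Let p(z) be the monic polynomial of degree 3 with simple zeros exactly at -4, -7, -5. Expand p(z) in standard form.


The polynomial is p(z) = ∏_{α ∈ S} (z − α), where S = {-4, -7, -5}.
Expanding the product yields: p(z) = z^3 + 16·z^2 + 83·z + 140.
The resulting polynomial has degree 3 and real coefficients as required.

p(z) = z^3 + 16·z^2 + 83·z + 140.


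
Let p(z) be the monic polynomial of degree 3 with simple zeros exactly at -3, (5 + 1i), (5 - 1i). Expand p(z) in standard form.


The polynomial is p(z) = ∏_{α ∈ S} (z − α), where S = {-3, (5 + 1i), (5 - 1i)}.
Expanding the product yields: p(z) = z^3 -7·z^2 -4·z + 78.
Note conjugate pairs combine to real quadratics: (z − (5+1i))(z − (5−1i)) = z² − 10z + 26.
The resulting polynomial has degree 3 and real coefficients as required.

p(z) = z^3 -7·z^2 -4·z + 78.


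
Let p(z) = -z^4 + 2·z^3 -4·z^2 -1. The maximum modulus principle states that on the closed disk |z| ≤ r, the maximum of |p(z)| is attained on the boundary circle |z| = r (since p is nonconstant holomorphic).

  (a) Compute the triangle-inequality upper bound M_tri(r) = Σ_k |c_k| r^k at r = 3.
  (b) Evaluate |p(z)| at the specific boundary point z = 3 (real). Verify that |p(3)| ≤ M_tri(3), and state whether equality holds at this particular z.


Coefficients: c_0 = -1, c_1 = 0, c_2 = -4, c_3 = 2, c_4 = -1. Radius r = 3.
Part (a). Triangle bound: M_tri(r) = Σ_k |c_k| r^k
  = |-1|·3^0 + |0|·3^1 + |-4|·3^2 + |2|·3^3 + |-1|·3^4
  = 1 + 0 + 36 + 54 + 81 = 172.
This bounds M(r) := max_{|z|=r} |p(z)| from above; equality holds iff all terms c_k z^k can be made to align in phase at a single z on |z|=r.
Part (b). At z = 3 (real, on the circle |z| = r):
  p(3) = (-1)·3^0 + (0)·3^1 + (-4)·3^2 + (2)·3^3 + (-1)·3^4 = -64.
  |p(3)| = 64.
Check: |p(3)| = 64 ≤ 172 = M_tri(3). ✓ Equality does not hold at z = 3 (the coefficients have mixed signs, so the terms do not all align in phase there).

M_tri(3) = 172; |p(3)| = 64; equality at z=3: no.


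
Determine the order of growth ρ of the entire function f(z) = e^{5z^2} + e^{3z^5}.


Each summand is entire of order 2 and 5 respectively (as in the single-exponential case). The order of a sum is at most the max of the orders, so ρ ≤ 5. For the lower bound: on |z|=r choose arg z so that 3z^5 is real positive; then |e^{3z^5}| = e^{3r^5} while |e^{5z^2}| ≤ e^{5r^2} = o(e^{3r^5}). So |f| ≥ e^{3r^5}(1 − o(1)) and ρ ≥ 5. Hence ρ = max(2, 5) = 5.
Therefore ρ = 5.

Order ρ = 5.


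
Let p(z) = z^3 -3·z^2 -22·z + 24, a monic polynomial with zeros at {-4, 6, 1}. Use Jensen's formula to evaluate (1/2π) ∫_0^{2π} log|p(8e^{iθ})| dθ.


Zeros: -4, 1, 6; r = 8.
Inside |z| < r: -4, 1, 6. Outside (|z| ≥ r): ∅.
p(0) = 24, so log|p(0)| = log(24) = 3.1781.
Apply Jensen: I(r) = log|p(0)| + Σ_k log(r/|z_k|), summed over zeros inside |z| < r.
  log(r/|z_k|) for z_k = -4: log(8/4) = 0.6931
  log(r/|z_k|) for z_k = 6: log(8/6) = 0.2877
  log(r/|z_k|) for z_k = 1: log(8/1) = 2.0794
Sum over inside zeros: 3.0603.
I(r) = log|p(0)| + (inside sum) = 3.1781 + 3.0603 = 6.2383.
Closed form (all zeros inside, monic): I(r) = n·log(r) = 3·log(8) = 6.2383. ✓

I(r) ≈ 6.2383.


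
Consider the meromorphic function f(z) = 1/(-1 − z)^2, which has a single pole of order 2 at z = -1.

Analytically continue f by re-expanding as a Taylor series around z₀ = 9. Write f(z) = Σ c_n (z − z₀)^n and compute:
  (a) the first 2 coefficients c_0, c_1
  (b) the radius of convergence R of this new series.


Let w = z − z₀, so z = z₀ + w.
Then -1 − z = -1 − (z₀ + w) = (-1 − z₀) − w = -10 − w.
f(z) = 1/(-10 − w)^2 = (1/(-10)^2) · (1 − w/(-10))^{−2}.
By the binomial series (1−u)^{−2} = Σ_{n≥0} C(n+1, 1) u^n for |u|<1, with u = w/(-10):
  c_n = C(n+1, 1) / (-10)^(n+2).
  c_0 = 1/(-10)^2 = 1/100.
  c_1 = 2/(-10)^3 = -1/500.
The series is valid for |w/d| < 1, i.e. |z − z₀| < |d|.
Radius of convergence: R = |-1 − z₀| = |-10| = 10 (distance from z₀ to the singularity z = -1).

c_0 = 1/100, c_1 = -1/500; R = 10.


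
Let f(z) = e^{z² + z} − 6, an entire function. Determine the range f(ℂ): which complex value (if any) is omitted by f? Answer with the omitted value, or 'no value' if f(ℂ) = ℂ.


Little Picard bounds the complement of f(ℂ) to at most one point.
The exponent g(z) = z² + z is a nonconstant polynomial, hence surjective onto ℂ. So e^{g(z)} takes every value in {e^w : w ∈ ℂ} = ℂ ∖ {0}. Adding -6 shifts the range to ℂ ∖ {-6}. f omits exactly -6.

Omitted value: -6.


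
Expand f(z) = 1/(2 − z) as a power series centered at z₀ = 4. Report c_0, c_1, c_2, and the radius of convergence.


Let w = z − z₀, so z = z₀ + w.
Then 2 − z = 2 − (z₀ + w) = (2 − z₀) − w = -2 − w.
f(z) = 1/(-2 − w) = (1/(-2)) · 1/(1 − w/(-2)) = Σ_{n≥0} w^n / (-2)^(n+1).
So c_n = 1/(-2)^(n+1):
  c_0 = 1/(-2)^1 = -1/2.
  c_1 = 1/(-2)^2 = 1/4.
  c_2 = 1/(-2)^3 = -1/8.
The series is valid for |w/d| < 1, i.e. |z − z₀| < |d|.
Radius of convergence: R = |2 − z₀| = |-2| = 2 (distance from z₀ to the singularity z = 2).

c_0 = -1/2, c_1 = 1/4, c_2 = -1/8; R = 2.


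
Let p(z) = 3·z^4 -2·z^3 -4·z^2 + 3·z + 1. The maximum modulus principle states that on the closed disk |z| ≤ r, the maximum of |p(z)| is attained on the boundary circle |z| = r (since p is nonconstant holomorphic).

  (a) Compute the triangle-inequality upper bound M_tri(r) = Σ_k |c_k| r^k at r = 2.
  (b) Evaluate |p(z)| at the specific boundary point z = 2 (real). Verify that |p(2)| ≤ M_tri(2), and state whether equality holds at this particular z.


Coefficients: c_0 = 1, c_1 = 3, c_2 = -4, c_3 = -2, c_4 = 3. Radius r = 2.
Part (a). Triangle bound: M_tri(r) = Σ_k |c_k| r^k
  = |1|·2^0 + |3|·2^1 + |-4|·2^2 + |-2|·2^3 + |3|·2^4
  = 1 + 6 + 16 + 16 + 48 = 87.
This bounds M(r) := max_{|z|=r} |p(z)| from above; equality holds iff all terms c_k z^k can be made to align in phase at a single z on |z|=r.
Part (b). At z = 2 (real, on the circle |z| = r):
  p(2) = (1)·2^0 + (3)·2^1 + (-4)·2^2 + (-2)·2^3 + (3)·2^4 = 23.
  |p(2)| = 23.
Check: |p(2)| = 23 ≤ 87 = M_tri(2). ✓ Equality does not hold at z = 2 (the coefficients have mixed signs, so the terms do not all align in phase there).

M_tri(2) = 87; |p(2)| = 23; equality at z=2: no.


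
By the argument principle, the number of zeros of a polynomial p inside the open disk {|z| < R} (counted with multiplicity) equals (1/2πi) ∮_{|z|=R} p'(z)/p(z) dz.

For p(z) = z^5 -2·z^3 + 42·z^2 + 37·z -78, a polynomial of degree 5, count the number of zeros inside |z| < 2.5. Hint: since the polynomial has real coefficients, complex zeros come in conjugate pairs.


The zeros of p are: -2, (2 + 3i), (2 - 3i), 1, -3.
Their magnitudes are: 2, 3.606, 3.606, 1, 3.
Zeros with |z| < R = 2.5: -2, 1.
Count = 2.
By the argument principle, (1/2πi) ∮_{|z|=R} p'(z)/p(z) dz equals exactly this count.

Number of zeros inside |z| < 2.5: 2.


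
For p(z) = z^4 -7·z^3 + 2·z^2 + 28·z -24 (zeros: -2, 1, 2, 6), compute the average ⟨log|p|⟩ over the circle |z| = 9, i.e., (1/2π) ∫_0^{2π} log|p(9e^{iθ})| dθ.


Zeros: -2, 1, 2, 6; r = 9.
Inside |z| < r: -2, 1, 2, 6. Outside (|z| ≥ r): ∅.
p(0) = -24, so log|p(0)| = log(24) = 3.1781.
Apply Jensen: I(r) = log|p(0)| + Σ_k log(r/|z_k|), summed over zeros inside |z| < r.
  log(r/|z_k|) for z_k = -2: log(9/2) = 1.5041
  log(r/|z_k|) for z_k = 1: log(9/1) = 2.1972
  log(r/|z_k|) for z_k = 2: log(9/2) = 1.5041
  log(r/|z_k|) for z_k = 6: log(9/6) = 0.4055
Sum over inside zeros: 5.6108.
I(r) = log|p(0)| + (inside sum) = 3.1781 + 5.6108 = 8.7889.
Closed form (all zeros inside, monic): I(r) = n·log(r) = 4·log(9) = 8.7889. ✓

I(r) ≈ 8.7889.


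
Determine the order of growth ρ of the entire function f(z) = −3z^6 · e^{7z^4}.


M(r) = max_{|z|=r} |-3|·|z|^6·|e^{7z^4}| = 3·r^6 · e^{7r^4} (the factors attain their maxima compatibly on |z|=r). Then log M(r) = log 3 + 6·log r + 7r^4, dominated by the last term, so log log M(r) ~ 4·log r. The polynomial factor -3z^6 contributes only a log r term and does not affect the order. ρ = 4.
Therefore ρ = 4.

Order ρ = 4.


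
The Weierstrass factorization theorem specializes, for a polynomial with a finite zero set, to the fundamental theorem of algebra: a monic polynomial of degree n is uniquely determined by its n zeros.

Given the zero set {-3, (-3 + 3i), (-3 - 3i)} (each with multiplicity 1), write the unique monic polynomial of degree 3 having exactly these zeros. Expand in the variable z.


The polynomial is p(z) = ∏_{α ∈ S} (z − α), where S = {-3, (-3 + 3i), (-3 - 3i)}.
Expanding the product yields: p(z) = z^3 + 9·z^2 + 36·z + 54.
Note conjugate pairs combine to real quadratics: (z − (-3+3i))(z − (-3−3i)) = z² + 6z + 18.
The resulting polynomial has degree 3 and real coefficients as required.

p(z) = z^3 + 9·z^2 + 36·z + 54.


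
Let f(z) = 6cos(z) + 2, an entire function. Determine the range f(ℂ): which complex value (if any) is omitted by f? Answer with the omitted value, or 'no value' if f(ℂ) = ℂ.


Little Picard bounds the complement of f(ℂ) to at most one point.
cos is entire and surjective onto ℂ: for every w ∈ ℂ, cos(ζ) = w has a solution ζ ∈ ℂ (e.g., via the complex inverse arccos). With ζ = z this gives z = ζ/(1). Then 6·cos(z) takes every value in 6·ℂ = ℂ, and adding 2 is a bijection of ℂ. So f is surjective and omits no value. (Note: only on the real line is cos bounded by [−1, 1].)

Omitted value: no value.


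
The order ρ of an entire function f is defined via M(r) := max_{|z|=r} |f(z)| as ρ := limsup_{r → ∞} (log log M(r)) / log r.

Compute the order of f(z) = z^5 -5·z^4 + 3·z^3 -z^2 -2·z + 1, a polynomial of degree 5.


|f(z)| ≤ Σ|c_k|·r^k = O(r^5) as r → ∞. Polynomial growth is O(e^{r^ε}) for every ε > 0 (since r^5/e^{r^ε} → 0), so ρ ≤ ε for all ε > 0, i.e. ρ = 0. Every nonconstant polynomial has order 0.
Therefore ρ = 0.

Order ρ = 0.


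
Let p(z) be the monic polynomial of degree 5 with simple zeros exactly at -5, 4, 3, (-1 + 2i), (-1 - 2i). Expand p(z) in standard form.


The polynomial is p(z) = ∏_{α ∈ S} (z − α), where S = {-5, 4, 3, (-1 + 2i), (-1 - 2i)}.
Expanding the product yields: p(z) = z^5 -22·z^3 + 4·z^2 + 5·z + 300.
Note conjugate pairs combine to real quadratics: (z − (-1+2i))(z − (-1−2i)) = z² + 2z + 5.
The resulting polynomial has degree 5 and real coefficients as required.

p(z) = z^5 -22·z^3 + 4·z^2 + 5·z + 300.


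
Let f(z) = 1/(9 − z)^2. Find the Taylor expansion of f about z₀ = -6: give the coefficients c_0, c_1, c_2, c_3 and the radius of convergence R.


Let w = z − z₀, so z = z₀ + w.
Then 9 − z = 9 − (z₀ + w) = (9 − z₀) − w = 15 − w.
f(z) = 1/(15 − w)^2 = (1/(15)^2) · (1 − w/(15))^{−2}.
By the binomial series (1−u)^{−2} = Σ_{n≥0} C(n+1, 1) u^n for |u|<1, with u = w/(15):
  c_n = C(n+1, 1) / (15)^(n+2).
  c_0 = 1/(15)^2 = 1/225.
  c_1 = 2/(15)^3 = 2/3375.
  c_2 = 3/(15)^4 = 1/16875.
  c_3 = 4/(15)^5 = 4/759375.
The series is valid for |w/d| < 1, i.e. |z − z₀| < |d|.
Radius of convergence: R = |9 − z₀| = |15| = 15 (distance from z₀ to the singularity z = 9).

c_0 = 1/225, c_1 = 2/3375, c_2 = 1/16875, c_3 = 4/759375; R = 15.


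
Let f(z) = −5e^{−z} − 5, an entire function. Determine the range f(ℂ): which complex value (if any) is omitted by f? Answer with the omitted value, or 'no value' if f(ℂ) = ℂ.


Little Picard bounds the complement of f(ℂ) to at most one point.
e^{−z} is never zero on ℂ, so -5·e^{−z} takes every value in ℂ ∖ {0}. Adding -5 shifts the range to ℂ ∖ {-5}. Thus f omits exactly the value -5.

Omitted value: -5.


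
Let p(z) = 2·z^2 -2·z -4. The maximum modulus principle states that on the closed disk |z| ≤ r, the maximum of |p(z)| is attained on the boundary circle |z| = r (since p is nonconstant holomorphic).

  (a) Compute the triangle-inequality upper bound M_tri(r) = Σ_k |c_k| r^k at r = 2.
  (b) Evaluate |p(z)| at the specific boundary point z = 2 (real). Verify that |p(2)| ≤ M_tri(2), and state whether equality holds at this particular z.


Coefficients: c_0 = -4, c_1 = -2, c_2 = 2. Radius r = 2.
Part (a). Triangle bound: M_tri(r) = Σ_k |c_k| r^k
  = |-4|·2^0 + |-2|·2^1 + |2|·2^2
  = 4 + 4 + 8 = 16.
This bounds M(r) := max_{|z|=r} |p(z)| from above; equality holds iff all terms c_k z^k can be made to align in phase at a single z on |z|=r.
Part (b). At z = 2 (real, on the circle |z| = r):
  p(2) = (-4)·2^0 + (-2)·2^1 + (2)·2^2 = 0.
  |p(2)| = 0.
Check: |p(2)| = 0 ≤ 16 = M_tri(2). ✓ Equality does not hold at z = 2 (the coefficients have mixed signs, so the terms do not all align in phase there).

M_tri(2) = 16; |p(2)| = 0; equality at z=2: no.


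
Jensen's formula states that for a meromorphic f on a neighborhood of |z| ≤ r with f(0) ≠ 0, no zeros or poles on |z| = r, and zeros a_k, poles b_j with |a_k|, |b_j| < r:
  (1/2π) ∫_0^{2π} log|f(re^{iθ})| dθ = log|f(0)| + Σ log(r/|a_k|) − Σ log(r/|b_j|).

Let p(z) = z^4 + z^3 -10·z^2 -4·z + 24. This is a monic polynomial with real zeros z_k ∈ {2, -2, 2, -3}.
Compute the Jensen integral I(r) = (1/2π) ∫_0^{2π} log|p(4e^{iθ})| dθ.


Zeros: -3, -2, 2, 2; r = 4.
Inside |z| < r: -3, -2, 2, 2. Outside (|z| ≥ r): ∅.
p(0) = 24, so log|p(0)| = log(24) = 3.1781.
Apply Jensen: I(r) = log|p(0)| + Σ_k log(r/|z_k|), summed over zeros inside |z| < r.
  log(r/|z_k|) for z_k = 2: log(4/2) = 0.6931
  log(r/|z_k|) for z_k = -2: log(4/2) = 0.6931
  log(r/|z_k|) for z_k = 2: log(4/2) = 0.6931
  log(r/|z_k|) for z_k = -3: log(4/3) = 0.2877
Sum over inside zeros: 2.3671.
I(r) = log|p(0)| + (inside sum) = 3.1781 + 2.3671 = 5.5452.
Closed form (all zeros inside, monic): I(r) = n·log(r) = 4·log(4) = 5.5452. ✓

I(r) ≈ 5.5452.


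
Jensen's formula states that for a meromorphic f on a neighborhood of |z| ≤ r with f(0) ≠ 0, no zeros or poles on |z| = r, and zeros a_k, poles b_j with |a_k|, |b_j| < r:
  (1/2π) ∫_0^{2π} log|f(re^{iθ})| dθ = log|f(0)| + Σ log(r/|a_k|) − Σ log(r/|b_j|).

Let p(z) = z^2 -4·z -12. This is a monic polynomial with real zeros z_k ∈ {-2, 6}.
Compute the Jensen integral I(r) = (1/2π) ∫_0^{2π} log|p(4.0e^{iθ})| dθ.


Zeros: -2, 6; r = 4.0.
Inside |z| < r: -2. Outside (|z| ≥ r): 6.
p(0) = -12, so log|p(0)| = log(12) = 2.4849.
Apply Jensen: I(r) = log|p(0)| + Σ_k log(r/|z_k|), summed over zeros inside |z| < r.
  log(r/|z_k|) for z_k = -2: log(4.0/2) = 0.6931
  Outside zeros (6) contribute nothing to the Jensen sum.
Sum over inside zeros: 0.6931.
I(r) = log|p(0)| + (inside sum) = 2.4849 + 0.6931 = 3.1781.
Note: since some zeros are outside |z| ≤ r, the simplified n·log(r) form does NOT apply — only the inside zeros contribute.

I(r) ≈ 3.1781.


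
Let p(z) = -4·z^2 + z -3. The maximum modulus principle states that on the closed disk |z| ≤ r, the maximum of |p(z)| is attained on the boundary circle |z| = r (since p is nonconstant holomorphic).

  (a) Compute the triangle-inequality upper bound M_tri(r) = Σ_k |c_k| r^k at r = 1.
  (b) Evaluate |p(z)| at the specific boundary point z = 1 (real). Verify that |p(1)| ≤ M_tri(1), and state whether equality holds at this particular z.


Coefficients: c_0 = -3, c_1 = 1, c_2 = -4. Radius r = 1.
Part (a). Triangle bound: M_tri(r) = Σ_k |c_k| r^k
  = |-3|·1^0 + |1|·1^1 + |-4|·1^2
  = 3 + 1 + 4 = 8.
This bounds M(r) := max_{|z|=r} |p(z)| from above; equality holds iff all terms c_k z^k can be made to align in phase at a single z on |z|=r.
Part (b). At z = 1 (real, on the circle |z| = r):
  p(1) = (-3)·1^0 + (1)·1^1 + (-4)·1^2 = -6.
  |p(1)| = 6.
Check: |p(1)| = 6 ≤ 8 = M_tri(1). ✓ Equality does not hold at z = 1 (the coefficients have mixed signs, so the terms do not all align in phase there).

M_tri(1) = 8; |p(1)| = 6; equality at z=1: no.


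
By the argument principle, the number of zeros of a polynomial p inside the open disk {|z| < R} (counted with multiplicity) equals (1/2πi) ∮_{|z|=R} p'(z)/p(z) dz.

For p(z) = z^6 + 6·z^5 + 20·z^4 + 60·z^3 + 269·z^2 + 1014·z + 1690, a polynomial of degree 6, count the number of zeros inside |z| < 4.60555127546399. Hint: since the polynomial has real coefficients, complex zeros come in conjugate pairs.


The zeros of p are: (-2 + 3i), (-2 - 3i), (2 + 3i), (2 - 3i), (-3 + 1i), (-3 - 1i).
Their magnitudes are: 3.606, 3.606, 3.606, 3.606, 3.162, 3.162.
Zeros with |z| < R = 4.60555127546399: (-2 + 3i), (-2 - 3i), (2 + 3i), (2 - 3i), (-3 + 1i), (-3 - 1i).
Count = 6.
By the argument principle, (1/2πi) ∮_{|z|=R} p'(z)/p(z) dz equals exactly this count.

Number of zeros inside |z| < 4.60555127546399: 6.


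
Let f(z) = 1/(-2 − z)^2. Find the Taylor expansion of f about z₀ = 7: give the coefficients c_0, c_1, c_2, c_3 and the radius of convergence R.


Let w = z − z₀, so z = z₀ + w.
Then -2 − z = -2 − (z₀ + w) = (-2 − z₀) − w = -9 − w.
f(z) = 1/(-9 − w)^2 = (1/(-9)^2) · (1 − w/(-9))^{−2}.
By the binomial series (1−u)^{−2} = Σ_{n≥0} C(n+1, 1) u^n for |u|<1, with u = w/(-9):
  c_n = C(n+1, 1) / (-9)^(n+2).
  c_0 = 1/(-9)^2 = 1/81.
  c_1 = 2/(-9)^3 = -2/729.
  c_2 = 3/(-9)^4 = 1/2187.
  c_3 = 4/(-9)^5 = -4/59049.
The series is valid for |w/d| < 1, i.e. |z − z₀| < |d|.
Radius of convergence: R = |-2 − z₀| = |-9| = 9 (distance from z₀ to the singularity z = -2).

c_0 = 1/81, c_1 = -2/729, c_2 = 1/2187, c_3 = -4/59049; R = 9.


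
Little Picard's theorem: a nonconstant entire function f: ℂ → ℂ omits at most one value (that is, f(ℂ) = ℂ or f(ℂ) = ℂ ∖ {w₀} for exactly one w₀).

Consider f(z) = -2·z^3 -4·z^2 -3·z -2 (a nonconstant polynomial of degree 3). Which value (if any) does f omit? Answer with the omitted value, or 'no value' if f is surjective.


Little Picard bounds the complement of f(ℂ) to at most one point.
For every w ∈ ℂ, the equation p(z) − w = 0 is a nonconstant polynomial in z and hence has at least one root by the fundamental theorem of algebra. So p is surjective onto ℂ, omitting no value.

Omitted value: no value.
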